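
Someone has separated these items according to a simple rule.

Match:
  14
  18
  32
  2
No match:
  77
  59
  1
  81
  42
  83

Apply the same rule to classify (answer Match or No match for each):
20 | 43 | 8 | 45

Match, No match, Match, No match

All 'Match' examples share one property — even AND at most 32 — and every 'No match' example lacks it.
20 → 20 is even, 20 ≤ 32 → Match.
43 → 43 is odd, 43 > 32 → No match.
8 → 8 is even, 8 ≤ 32 → Match.
45 → 45 is odd, 45 > 32 → No match.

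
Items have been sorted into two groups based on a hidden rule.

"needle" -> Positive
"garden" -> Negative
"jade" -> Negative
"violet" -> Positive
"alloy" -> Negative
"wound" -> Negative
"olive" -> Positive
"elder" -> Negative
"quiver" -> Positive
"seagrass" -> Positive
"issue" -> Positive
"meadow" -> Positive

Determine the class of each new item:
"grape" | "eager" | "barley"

The simplest hypothesis consistent with all the labels is: has ≥ 3 vowels.

Negative, Positive, Negative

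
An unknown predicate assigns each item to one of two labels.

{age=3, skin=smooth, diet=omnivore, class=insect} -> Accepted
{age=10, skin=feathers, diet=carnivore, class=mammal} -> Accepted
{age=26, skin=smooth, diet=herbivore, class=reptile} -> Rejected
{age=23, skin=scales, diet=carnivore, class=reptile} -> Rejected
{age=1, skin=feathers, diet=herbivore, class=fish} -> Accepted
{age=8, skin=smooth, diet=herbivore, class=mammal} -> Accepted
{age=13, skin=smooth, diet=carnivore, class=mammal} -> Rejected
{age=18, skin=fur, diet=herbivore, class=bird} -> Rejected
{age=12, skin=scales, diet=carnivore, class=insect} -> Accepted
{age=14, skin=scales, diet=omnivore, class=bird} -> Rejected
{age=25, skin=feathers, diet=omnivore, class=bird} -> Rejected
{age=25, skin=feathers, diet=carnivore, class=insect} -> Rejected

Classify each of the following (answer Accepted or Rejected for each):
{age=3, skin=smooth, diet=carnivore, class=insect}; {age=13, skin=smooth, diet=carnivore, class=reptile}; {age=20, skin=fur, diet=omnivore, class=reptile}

Accepted, Rejected, Rejected

Rule: age ≤ 12. This holds for each 'Accepted' example and fails for each 'Rejected' one.
Accepted: {age=3, skin=smooth, diet=carnivore, class=insect}, since age = 3.
Rejected: {age=13, skin=smooth, diet=carnivore, class=reptile}, since age = 13.
Rejected: {age=20, skin=fur, diet=omnivore, class=reptile}, since age = 20.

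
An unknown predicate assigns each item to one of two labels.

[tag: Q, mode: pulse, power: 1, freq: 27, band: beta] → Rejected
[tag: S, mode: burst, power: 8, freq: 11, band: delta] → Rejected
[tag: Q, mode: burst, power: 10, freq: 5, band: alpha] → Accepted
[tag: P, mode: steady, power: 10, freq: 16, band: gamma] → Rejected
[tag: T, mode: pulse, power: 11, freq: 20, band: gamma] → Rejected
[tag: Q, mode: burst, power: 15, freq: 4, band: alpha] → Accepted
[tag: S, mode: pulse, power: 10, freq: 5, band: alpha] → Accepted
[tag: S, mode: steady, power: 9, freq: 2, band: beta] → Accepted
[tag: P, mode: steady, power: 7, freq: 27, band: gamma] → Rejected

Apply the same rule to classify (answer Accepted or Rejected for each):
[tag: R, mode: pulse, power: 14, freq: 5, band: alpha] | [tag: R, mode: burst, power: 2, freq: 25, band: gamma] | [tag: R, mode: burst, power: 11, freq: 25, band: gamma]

Every 'Accepted' example satisfies: freq ≤ 5. None of the 'Rejected' examples do.
[tag: R, mode: pulse, power: 14, freq: 5, band: alpha]: Accepted (freq = 5).
[tag: R, mode: burst, power: 2, freq: 25, band: gamma]: Rejected (freq = 25).
[tag: R, mode: burst, power: 11, freq: 25, band: gamma]: Rejected (freq = 25).

Accepted, Rejected, Rejected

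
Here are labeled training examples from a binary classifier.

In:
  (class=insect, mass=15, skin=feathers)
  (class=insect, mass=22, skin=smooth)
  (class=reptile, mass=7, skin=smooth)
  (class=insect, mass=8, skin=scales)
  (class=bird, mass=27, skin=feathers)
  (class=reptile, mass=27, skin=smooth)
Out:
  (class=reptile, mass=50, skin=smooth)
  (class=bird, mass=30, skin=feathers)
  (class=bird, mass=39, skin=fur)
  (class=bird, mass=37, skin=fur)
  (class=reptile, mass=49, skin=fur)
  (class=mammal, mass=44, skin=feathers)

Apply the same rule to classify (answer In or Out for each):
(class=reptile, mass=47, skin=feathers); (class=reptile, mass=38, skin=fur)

Out, Out

The classifier is using: mass ≤ 27.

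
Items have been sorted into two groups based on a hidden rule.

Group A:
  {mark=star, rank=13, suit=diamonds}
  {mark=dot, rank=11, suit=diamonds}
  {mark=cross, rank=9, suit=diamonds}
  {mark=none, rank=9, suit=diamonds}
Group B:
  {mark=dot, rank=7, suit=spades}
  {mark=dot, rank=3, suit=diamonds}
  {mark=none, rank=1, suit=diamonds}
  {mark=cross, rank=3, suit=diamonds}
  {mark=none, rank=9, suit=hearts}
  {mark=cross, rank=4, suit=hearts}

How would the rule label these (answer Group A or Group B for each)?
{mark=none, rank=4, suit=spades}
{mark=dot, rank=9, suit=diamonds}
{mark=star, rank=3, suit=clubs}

The simplest hypothesis consistent with all the labels is: suit is diamonds AND rank ≥ 4.
{mark=none, rank=4, suit=spades} — suit is spades, rank = 4, hence Group B.
{mark=dot, rank=9, suit=diamonds} — suit is diamonds, rank = 9, hence Group A.
{mark=star, rank=3, suit=clubs} — suit is clubs, rank = 3, hence Group B.

Group B, Group A, Group B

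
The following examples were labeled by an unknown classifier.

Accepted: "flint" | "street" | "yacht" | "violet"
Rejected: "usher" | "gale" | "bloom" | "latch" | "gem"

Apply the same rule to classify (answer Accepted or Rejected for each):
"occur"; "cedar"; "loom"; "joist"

Rejected, Rejected, Rejected, Accepted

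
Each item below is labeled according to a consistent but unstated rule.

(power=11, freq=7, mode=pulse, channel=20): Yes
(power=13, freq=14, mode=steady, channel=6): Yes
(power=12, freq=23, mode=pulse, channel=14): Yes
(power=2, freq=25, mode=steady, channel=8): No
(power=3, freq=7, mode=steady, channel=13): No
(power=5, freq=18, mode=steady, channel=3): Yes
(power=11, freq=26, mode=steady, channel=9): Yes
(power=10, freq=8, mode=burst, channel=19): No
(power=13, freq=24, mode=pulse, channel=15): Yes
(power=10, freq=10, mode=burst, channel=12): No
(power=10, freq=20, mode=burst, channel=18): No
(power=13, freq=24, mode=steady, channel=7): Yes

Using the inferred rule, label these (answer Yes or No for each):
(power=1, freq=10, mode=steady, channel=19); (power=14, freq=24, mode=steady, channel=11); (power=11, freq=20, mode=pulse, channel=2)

The pattern is that an item is 'Yes' exactly when: freq = 18 OR power ≥ 11.
(power=1, freq=10, mode=steady, channel=19) → freq = 10, power = 1 → No. (power=14, freq=24, mode=steady, channel=11) → freq = 24, power = 14 → Yes. (power=11, freq=20, mode=pulse, channel=2) → freq = 20, power = 11 → Yes.

No, Yes, Yes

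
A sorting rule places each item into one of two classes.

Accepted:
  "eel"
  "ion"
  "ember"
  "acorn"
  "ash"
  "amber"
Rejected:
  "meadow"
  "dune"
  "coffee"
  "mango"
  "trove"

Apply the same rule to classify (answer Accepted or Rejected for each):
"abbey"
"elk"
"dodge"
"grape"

'Accepted' ⟺ starts with a vowel.
"abbey": starts with 'a' — has this property, so Accepted.
"elk": starts with 'e' — has this property, so Accepted.
"dodge": starts with 'd' — fails this test, so Rejected.
"grape": starts with 'g' — fails this test, so Rejected.

Accepted, Accepted, Rejected, Rejected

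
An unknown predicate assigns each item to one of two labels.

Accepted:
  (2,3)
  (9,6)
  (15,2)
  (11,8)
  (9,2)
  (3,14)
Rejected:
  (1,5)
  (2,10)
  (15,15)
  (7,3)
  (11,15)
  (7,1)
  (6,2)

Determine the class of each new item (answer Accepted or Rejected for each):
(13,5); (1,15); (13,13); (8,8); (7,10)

'Accepted' ⟺ sum is odd.
Rejected: (13,5), since 13+5 = 18. Rejected: (1,15), since 1+15 = 16. Rejected: (13,13), since 13+13 = 26. Rejected: (8,8), since 8+8 = 16. Accepted: (7,10), since 7+10 = 17.

Rejected, Rejected, Rejected, Rejected, Accepted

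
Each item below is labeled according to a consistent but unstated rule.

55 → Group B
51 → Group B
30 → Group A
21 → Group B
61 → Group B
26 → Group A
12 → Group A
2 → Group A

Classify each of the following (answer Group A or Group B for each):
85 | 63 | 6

Group B, Group B, Group A

The rule appears to be: even.
85 — 85 is odd, hence Group B. 63 — 63 is odd, hence Group B. 6 — 6 is even, hence Group A.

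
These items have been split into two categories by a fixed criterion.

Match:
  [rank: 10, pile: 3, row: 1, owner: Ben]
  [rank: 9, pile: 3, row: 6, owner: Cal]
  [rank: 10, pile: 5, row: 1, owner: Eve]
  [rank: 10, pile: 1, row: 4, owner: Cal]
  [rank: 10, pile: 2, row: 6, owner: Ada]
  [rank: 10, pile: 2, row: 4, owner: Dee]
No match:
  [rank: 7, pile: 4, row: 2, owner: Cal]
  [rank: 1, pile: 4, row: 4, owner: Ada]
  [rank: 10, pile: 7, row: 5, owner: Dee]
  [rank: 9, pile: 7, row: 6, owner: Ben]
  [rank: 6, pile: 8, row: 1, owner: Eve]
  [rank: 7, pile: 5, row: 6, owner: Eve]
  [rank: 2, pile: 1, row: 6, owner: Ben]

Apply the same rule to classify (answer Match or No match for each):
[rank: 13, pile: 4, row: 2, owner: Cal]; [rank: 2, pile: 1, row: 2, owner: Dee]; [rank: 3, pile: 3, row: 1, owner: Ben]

Match, No match, No match

Rule: rank ≥ 9 AND pile ≤ 5. This holds for each 'Match' example and fails for each 'No match' one.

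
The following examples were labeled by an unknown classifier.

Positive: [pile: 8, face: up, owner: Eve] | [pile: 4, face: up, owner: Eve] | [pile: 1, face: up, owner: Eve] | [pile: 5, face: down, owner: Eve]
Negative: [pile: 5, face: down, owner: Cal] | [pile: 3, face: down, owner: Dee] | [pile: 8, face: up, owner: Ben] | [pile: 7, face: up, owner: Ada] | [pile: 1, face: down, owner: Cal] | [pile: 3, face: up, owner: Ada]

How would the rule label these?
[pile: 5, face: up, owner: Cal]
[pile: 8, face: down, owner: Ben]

Checking candidate rules against both groups, what survives is: owner is Eve.
[pile: 5, face: up, owner: Cal]: owner is Cal — fails the rule, so Negative.
[pile: 8, face: down, owner: Ben]: owner is Ben — fails the rule, so Negative.

Negative, Negative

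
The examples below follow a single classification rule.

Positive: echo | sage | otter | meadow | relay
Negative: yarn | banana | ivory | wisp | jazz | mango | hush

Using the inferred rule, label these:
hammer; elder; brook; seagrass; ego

Rule: contains 'e'. This holds for each 'Positive' example and fails for each 'Negative' one.
hammer: Positive (has 'e'). elder: Positive (has 'e'). brook: Negative (no 'e'). seagrass: Positive (has 'e'). ego: Positive (has 'e').

Positive, Positive, Negative, Positive, Positive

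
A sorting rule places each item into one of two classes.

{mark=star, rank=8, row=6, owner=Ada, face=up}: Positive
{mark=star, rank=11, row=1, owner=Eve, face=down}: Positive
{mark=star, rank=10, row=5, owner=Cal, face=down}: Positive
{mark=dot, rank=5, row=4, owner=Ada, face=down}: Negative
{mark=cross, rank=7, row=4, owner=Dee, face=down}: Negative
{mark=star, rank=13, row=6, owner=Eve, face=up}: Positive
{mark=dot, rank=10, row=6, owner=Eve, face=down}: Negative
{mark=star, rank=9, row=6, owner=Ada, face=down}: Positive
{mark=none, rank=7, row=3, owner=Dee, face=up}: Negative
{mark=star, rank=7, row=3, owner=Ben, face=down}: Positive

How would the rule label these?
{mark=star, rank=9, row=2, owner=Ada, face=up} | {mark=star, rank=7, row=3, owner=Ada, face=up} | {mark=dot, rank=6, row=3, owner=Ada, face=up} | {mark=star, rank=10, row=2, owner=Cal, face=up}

The rule appears to be: mark is star.
{mark=star, rank=9, row=2, owner=Ada, face=up} → mark is star → Positive.
{mark=star, rank=7, row=3, owner=Ada, face=up} → mark is star → Positive.
{mark=dot, rank=6, row=3, owner=Ada, face=up} → mark is dot → Negative.
{mark=star, rank=10, row=2, owner=Cal, face=up} → mark is star → Positive.

Positive, Positive, Negative, Positive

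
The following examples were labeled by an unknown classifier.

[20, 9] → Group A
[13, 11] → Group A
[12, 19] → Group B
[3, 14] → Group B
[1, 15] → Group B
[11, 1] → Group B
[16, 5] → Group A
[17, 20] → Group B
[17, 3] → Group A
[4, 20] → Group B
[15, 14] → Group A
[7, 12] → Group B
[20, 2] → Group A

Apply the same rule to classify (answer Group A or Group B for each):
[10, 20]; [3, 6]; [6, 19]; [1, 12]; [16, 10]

Group B, Group B, Group B, Group B, Group A

The simplest hypothesis consistent with all the labels is: first > second AND sum ≥ 16.
Group B: [10, 20], since 10 < 20, 10+20 = 30. Group B: [3, 6], since 3 < 6, 3+6 = 9. Group B: [6, 19], since 6 < 19, 6+19 = 25. Group B: [1, 12], since 1 < 12, 1+12 = 13. Group A: [16, 10], since 16 > 10, 16+10 = 26.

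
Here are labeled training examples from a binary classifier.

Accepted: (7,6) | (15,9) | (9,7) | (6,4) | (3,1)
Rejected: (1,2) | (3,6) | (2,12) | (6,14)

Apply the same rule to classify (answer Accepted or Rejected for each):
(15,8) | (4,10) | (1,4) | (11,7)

Accepted, Rejected, Rejected, Accepted

The rule appears to be: first > second.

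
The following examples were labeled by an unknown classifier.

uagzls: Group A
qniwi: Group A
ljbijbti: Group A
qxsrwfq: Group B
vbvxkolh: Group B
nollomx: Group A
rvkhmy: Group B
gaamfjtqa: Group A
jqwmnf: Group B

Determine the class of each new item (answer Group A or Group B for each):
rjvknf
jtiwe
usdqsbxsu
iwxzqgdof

Group B, Group A, Group A, Group A

Rule: has ≥ 2 vowels. This holds for each 'Group A' example and fails for each 'Group B' one.
rjvknf: 0 vowels — does not satisfy this, so Group B. jtiwe: 2 vowels — qualifies, so Group A. usdqsbxsu: 2 vowels — qualifies, so Group A. iwxzqgdof: 2 vowels — qualifies, so Group A.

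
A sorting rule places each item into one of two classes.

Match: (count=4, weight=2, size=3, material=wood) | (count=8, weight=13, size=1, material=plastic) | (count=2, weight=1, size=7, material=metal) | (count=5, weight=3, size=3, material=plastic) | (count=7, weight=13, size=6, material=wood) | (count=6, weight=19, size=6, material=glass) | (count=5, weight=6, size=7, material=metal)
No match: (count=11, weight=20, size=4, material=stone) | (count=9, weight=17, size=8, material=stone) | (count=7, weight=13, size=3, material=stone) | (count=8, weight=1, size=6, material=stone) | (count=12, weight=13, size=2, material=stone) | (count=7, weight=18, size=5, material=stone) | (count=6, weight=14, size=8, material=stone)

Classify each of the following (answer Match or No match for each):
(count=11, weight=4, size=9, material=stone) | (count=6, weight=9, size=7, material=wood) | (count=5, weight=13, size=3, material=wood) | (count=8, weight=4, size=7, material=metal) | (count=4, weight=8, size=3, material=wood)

No match, Match, Match, Match, Match

All 'Match' examples share one property — material is not stone — and every 'No match' example lacks it.
(count=11, weight=4, size=9, material=stone) → material is stone → No match. (count=6, weight=9, size=7, material=wood) → material is wood → Match. (count=5, weight=13, size=3, material=wood) → material is wood → Match. (count=8, weight=4, size=7, material=metal) → material is metal → Match. (count=4, weight=8, size=3, material=wood) → material is wood → Match.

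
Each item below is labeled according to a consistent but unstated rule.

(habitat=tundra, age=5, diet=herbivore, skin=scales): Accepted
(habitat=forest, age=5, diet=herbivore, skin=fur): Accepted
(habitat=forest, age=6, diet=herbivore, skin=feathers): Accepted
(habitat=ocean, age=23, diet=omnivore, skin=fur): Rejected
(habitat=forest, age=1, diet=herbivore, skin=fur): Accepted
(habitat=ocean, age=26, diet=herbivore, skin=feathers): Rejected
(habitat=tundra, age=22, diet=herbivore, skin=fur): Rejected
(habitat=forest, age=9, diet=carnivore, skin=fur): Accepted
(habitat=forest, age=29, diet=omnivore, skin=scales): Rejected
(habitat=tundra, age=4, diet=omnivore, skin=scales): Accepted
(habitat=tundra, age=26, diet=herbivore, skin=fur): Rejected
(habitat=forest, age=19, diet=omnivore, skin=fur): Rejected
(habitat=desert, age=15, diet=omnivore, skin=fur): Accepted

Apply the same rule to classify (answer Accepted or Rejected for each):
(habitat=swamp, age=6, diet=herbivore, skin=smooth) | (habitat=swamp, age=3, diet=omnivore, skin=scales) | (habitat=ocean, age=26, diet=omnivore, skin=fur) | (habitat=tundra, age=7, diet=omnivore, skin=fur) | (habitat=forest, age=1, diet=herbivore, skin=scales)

Accepted, Accepted, Rejected, Accepted, Accepted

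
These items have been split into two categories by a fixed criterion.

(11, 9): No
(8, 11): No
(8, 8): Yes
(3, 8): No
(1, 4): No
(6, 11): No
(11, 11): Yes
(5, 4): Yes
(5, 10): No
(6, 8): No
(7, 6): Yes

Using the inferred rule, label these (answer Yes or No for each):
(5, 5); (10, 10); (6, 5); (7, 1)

The distinguishing property — |first − second| ≤ 1 — holds for all the 'Yes' cases and none of the 'No' cases.
(5, 5) → |5−5| = 0 → Yes.
(10, 10) → |10−10| = 0 → Yes.
(6, 5) → |6−5| = 1 → Yes.
(7, 1) → |7−1| = 6 → No.

Yes, Yes, Yes, No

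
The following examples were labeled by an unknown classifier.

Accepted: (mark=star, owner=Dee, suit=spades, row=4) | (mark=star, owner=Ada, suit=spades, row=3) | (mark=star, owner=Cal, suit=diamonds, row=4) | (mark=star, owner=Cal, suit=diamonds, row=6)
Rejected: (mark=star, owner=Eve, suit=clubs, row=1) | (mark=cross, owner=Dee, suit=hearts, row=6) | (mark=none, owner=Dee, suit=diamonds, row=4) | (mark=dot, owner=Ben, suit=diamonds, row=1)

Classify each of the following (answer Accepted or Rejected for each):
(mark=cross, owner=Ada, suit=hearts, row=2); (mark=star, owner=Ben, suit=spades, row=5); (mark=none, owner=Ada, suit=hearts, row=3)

Every 'Accepted' example satisfies: mark is star AND row ≥ 3. None of the 'Rejected' examples do.
(mark=cross, owner=Ada, suit=hearts, row=2) → mark is cross, row = 2 → Rejected. (mark=star, owner=Ben, suit=spades, row=5) → mark is star, row = 5 → Accepted. (mark=none, owner=Ada, suit=hearts, row=3) → mark is none, row = 3 → Rejected.

Rejected, Accepted, Rejected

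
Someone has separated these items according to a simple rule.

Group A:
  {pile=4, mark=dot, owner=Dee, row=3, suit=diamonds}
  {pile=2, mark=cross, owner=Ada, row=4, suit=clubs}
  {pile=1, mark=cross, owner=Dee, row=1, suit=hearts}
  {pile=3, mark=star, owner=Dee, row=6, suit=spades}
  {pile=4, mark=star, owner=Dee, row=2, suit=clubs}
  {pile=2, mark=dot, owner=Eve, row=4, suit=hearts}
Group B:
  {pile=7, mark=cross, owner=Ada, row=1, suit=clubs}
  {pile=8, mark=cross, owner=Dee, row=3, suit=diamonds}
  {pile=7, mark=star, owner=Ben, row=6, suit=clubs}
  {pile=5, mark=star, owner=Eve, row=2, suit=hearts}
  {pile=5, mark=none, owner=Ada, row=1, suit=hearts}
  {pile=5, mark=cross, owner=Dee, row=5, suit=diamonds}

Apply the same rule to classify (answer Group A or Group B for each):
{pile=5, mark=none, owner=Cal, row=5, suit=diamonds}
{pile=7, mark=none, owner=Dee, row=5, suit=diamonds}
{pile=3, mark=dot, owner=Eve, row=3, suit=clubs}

Group B, Group B, Group A

One predicate separates the groups cleanly: pile ≤ 4.
{pile=5, mark=none, owner=Cal, row=5, suit=diamonds}: pile = 5, fails the rule → Group B.
{pile=7, mark=none, owner=Dee, row=5, suit=diamonds}: pile = 7, fails the rule → Group B.
{pile=3, mark=dot, owner=Eve, row=3, suit=clubs}: pile = 3, has this property → Group A.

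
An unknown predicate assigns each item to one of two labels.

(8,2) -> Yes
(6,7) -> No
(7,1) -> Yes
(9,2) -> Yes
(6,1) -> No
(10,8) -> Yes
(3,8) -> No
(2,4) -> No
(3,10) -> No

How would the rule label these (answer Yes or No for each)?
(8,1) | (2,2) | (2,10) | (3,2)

A rule that fits every label: first ≥ 7 — true of each 'Yes' example, false of each 'No' one.
(8,1) → first 8 → Yes.
(2,2) → first 2 → No.
(2,10) → first 2 → No.
(3,2) → first 3 → No.

Yes, No, No, No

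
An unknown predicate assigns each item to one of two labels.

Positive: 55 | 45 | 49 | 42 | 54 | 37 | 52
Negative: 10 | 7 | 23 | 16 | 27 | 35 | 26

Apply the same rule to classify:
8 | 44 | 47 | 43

Negative, Positive, Positive, Positive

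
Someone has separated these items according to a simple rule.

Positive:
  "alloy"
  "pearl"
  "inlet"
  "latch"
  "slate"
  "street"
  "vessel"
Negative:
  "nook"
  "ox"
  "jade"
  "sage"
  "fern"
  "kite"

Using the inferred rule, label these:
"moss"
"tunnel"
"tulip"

All 'Positive' examples share one property — length ≥ 5 — and every 'Negative' example lacks it.
"moss": Negative (length 4). "tunnel": Positive (length 6). "tulip": Positive (length 5).

Negative, Positive, Positive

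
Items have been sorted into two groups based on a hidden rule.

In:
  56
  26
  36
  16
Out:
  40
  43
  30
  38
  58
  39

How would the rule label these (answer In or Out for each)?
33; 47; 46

Rule: ends in digit 6. This holds for each 'In' example and fails for each 'Out' one.
Out: 33, since last digit 3. Out: 47, since last digit 7. In: 46, since last digit 6.

Out, Out, In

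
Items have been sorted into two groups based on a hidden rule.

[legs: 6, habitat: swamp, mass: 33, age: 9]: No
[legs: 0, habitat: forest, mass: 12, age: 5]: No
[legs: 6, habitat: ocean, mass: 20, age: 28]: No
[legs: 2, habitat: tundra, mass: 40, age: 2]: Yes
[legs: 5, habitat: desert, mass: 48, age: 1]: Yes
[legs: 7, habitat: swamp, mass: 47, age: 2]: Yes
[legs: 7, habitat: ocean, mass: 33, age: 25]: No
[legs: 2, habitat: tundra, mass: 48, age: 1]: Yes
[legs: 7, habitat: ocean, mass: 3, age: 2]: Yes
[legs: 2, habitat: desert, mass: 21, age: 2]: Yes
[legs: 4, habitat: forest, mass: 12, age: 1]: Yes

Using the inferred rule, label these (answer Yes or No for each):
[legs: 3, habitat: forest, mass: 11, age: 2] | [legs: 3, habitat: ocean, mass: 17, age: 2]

Every 'Yes' example satisfies: age ≤ 2. None of the 'No' examples do.

Yes, Yes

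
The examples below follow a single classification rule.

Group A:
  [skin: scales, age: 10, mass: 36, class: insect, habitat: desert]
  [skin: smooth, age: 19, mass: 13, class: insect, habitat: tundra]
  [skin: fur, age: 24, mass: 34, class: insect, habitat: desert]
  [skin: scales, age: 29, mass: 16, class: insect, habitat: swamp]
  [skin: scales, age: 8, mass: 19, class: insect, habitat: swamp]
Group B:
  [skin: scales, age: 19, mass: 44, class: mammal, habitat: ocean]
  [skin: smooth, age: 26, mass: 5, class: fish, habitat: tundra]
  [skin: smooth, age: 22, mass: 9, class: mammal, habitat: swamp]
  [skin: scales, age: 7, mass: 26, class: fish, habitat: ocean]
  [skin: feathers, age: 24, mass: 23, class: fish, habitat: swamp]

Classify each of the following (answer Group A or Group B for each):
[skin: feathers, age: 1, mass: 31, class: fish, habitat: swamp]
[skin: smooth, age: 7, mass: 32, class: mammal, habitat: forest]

Group B, Group B

The distinguishing property — class is insect — holds for all the 'Group A' cases and none of the 'Group B' cases.
[skin: feathers, age: 1, mass: 31, class: fish, habitat: swamp] → class is fish → Group B.
[skin: smooth, age: 7, mass: 32, class: mammal, habitat: forest] → class is mammal → Group B.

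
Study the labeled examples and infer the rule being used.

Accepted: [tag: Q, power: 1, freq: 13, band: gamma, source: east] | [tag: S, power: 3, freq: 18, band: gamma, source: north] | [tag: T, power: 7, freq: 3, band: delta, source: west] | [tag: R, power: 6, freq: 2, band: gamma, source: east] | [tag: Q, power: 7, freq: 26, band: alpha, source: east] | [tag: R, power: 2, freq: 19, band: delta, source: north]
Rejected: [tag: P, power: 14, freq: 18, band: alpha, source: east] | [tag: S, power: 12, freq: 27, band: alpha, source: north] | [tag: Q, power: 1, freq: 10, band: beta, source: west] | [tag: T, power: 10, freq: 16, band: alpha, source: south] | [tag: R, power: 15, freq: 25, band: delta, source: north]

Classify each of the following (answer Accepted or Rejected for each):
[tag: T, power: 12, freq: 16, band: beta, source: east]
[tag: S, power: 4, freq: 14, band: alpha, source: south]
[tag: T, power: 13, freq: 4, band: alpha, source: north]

The distinguishing property — freq ≠ 10 AND power ≤ 7 — holds for all the 'Accepted' cases and none of the 'Rejected' cases.

Rejected, Accepted, Rejected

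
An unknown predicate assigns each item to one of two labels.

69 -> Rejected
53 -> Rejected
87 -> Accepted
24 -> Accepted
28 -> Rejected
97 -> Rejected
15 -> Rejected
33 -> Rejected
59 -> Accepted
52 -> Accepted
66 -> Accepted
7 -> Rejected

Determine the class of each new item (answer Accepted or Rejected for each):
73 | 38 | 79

Checking candidate rules against both groups, what survives is: ≡ 3 (mod 7).
Accepted: 73, since 73 mod 7 = 3.
Accepted: 38, since 38 mod 7 = 3.
Rejected: 79, since 79 mod 7 = 2.

Accepted, Accepted, Rejected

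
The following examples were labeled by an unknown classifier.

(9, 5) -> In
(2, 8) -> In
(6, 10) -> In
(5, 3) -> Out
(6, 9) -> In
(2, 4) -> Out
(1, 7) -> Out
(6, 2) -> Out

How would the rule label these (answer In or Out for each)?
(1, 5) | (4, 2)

One predicate separates the groups cleanly: sum ≥ 10.
(1, 5) — 1+5 = 6, hence Out. (4, 2) — 4+2 = 6, hence Out.

Out, Out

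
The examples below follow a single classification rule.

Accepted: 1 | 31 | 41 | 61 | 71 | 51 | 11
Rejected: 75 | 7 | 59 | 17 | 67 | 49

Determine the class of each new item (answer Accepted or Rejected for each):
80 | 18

Rejected, Rejected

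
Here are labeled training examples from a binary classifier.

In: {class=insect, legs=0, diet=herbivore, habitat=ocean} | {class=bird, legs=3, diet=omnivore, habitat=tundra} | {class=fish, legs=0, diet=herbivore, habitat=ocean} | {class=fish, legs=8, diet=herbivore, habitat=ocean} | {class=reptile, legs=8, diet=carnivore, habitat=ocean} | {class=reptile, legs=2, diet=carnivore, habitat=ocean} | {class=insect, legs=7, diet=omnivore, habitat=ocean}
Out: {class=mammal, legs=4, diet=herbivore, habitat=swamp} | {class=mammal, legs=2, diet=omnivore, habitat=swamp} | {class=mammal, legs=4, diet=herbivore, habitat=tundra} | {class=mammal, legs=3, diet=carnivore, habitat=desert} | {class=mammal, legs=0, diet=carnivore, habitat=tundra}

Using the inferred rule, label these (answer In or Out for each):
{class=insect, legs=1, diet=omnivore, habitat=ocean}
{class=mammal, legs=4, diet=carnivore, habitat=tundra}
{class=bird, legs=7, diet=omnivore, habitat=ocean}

All 'In' examples share one property — class is not mammal — and every 'Out' example lacks it.
{class=insect, legs=1, diet=omnivore, habitat=ocean}: class is insect, fits → In. {class=mammal, legs=4, diet=carnivore, habitat=tundra}: class is mammal, fails the rule → Out. {class=bird, legs=7, diet=omnivore, habitat=ocean}: class is bird, fits → In.

In, Out, In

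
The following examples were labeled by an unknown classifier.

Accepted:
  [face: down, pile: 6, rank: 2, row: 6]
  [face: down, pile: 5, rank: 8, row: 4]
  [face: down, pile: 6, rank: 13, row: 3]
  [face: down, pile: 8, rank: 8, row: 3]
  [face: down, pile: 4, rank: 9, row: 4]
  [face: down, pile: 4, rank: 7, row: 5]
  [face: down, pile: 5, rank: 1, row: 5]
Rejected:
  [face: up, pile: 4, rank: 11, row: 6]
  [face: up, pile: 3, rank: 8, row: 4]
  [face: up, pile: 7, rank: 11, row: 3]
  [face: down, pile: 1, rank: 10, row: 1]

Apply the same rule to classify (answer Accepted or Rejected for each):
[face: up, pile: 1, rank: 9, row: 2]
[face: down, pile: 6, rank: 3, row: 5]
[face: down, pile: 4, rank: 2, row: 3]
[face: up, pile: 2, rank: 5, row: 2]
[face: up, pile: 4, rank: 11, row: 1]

Rule: face is down AND row ≥ 3. This holds for each 'Accepted' example and fails for each 'Rejected' one.
[face: up, pile: 1, rank: 9, row: 2] — face is up, row = 2, hence Rejected. [face: down, pile: 6, rank: 3, row: 5] — face is down, row = 5, hence Accepted. [face: down, pile: 4, rank: 2, row: 3] — face is down, row = 3, hence Accepted. [face: up, pile: 2, rank: 5, row: 2] — face is up, row = 2, hence Rejected. [face: up, pile: 4, rank: 11, row: 1] — face is up, row = 1, hence Rejected.

Rejected, Accepted, Accepted, Rejected, Rejected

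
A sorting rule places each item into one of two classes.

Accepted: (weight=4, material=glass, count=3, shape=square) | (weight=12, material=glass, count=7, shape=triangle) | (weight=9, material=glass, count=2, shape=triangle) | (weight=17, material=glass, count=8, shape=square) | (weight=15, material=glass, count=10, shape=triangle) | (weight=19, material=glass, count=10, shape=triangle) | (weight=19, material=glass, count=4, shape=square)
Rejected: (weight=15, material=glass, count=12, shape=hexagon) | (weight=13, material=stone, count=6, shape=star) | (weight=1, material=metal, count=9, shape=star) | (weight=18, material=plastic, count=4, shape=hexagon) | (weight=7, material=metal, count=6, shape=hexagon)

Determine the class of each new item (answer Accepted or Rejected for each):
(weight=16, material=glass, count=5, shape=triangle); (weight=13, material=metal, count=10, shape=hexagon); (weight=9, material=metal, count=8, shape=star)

'Accepted' ⟺ material is glass AND count ≤ 10.
Accepted: (weight=16, material=glass, count=5, shape=triangle), since material is glass, count = 5. Rejected: (weight=13, material=metal, count=10, shape=hexagon), since material is metal, count = 10. Rejected: (weight=9, material=metal, count=8, shape=star), since material is metal, count = 8.

Accepted, Rejected, Rejected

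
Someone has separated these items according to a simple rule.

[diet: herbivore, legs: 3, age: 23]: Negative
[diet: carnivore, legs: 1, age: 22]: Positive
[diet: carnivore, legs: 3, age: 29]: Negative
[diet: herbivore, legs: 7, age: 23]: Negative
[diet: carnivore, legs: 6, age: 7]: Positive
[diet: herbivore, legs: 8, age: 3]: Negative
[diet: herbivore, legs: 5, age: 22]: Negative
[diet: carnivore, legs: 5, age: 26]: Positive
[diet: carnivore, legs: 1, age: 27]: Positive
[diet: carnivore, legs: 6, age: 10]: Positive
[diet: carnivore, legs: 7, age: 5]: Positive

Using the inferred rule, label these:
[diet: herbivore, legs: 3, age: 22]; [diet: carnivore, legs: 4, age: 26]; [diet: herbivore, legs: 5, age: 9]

Negative, Positive, Negative

The classifier is using: diet is carnivore AND age ≤ 27.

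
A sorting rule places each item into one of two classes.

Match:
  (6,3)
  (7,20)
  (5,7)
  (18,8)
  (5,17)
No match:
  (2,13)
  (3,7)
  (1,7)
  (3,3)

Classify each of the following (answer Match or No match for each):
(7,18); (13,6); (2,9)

The classifier is using: first ≥ 5.
Match: (7,18), since first 7.
Match: (13,6), since first 13.
No match: (2,9), since first 2.

Match, Match, No match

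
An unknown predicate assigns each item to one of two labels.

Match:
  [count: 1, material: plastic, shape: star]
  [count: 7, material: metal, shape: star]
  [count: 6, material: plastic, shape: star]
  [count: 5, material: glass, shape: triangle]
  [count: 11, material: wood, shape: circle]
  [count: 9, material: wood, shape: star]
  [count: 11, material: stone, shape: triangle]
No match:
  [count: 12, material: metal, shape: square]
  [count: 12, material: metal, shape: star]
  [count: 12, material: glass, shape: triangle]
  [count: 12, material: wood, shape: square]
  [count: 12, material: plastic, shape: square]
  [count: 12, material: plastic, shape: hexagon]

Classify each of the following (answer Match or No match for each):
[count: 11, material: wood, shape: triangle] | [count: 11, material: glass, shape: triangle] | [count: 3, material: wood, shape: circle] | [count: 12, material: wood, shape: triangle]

Match, Match, Match, No match

The rule appears to be: count ≤ 11.
[count: 11, material: wood, shape: triangle] → count = 11 → Match. [count: 11, material: glass, shape: triangle] → count = 11 → Match. [count: 3, material: wood, shape: circle] → count = 3 → Match. [count: 12, material: wood, shape: triangle] → count = 12 → No match.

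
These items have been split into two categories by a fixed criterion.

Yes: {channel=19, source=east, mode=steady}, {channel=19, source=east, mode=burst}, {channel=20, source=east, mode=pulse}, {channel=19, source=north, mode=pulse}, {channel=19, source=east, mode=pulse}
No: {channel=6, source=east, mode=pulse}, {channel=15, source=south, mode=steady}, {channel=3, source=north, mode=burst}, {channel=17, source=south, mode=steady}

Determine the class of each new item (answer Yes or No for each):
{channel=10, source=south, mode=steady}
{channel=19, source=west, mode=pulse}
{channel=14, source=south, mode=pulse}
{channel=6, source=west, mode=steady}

No, Yes, No, No

The simplest hypothesis consistent with all the labels is: channel ≥ 19.
{channel=10, source=south, mode=steady}: channel = 10 — does not satisfy this, so No.
{channel=19, source=west, mode=pulse}: channel = 19 — qualifies, so Yes.
{channel=14, source=south, mode=pulse}: channel = 14 — does not satisfy this, so No.
{channel=6, source=west, mode=steady}: channel = 6 — does not satisfy this, so No.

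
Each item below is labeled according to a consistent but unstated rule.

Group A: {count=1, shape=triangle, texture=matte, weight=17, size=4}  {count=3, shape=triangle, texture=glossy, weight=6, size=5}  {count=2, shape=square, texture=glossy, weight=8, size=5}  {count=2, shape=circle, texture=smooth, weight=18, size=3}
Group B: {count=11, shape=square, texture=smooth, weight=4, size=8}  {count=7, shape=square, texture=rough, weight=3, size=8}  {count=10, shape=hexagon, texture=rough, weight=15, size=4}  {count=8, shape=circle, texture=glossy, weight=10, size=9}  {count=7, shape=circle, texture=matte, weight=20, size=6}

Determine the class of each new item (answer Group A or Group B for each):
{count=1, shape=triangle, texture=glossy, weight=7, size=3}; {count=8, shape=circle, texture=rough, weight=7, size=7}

The distinguishing property — count ≤ 3 — holds for all the 'Group A' cases and none of the 'Group B' cases.
{count=1, shape=triangle, texture=glossy, weight=7, size=3} — count = 1, hence Group A. {count=8, shape=circle, texture=rough, weight=7, size=7} — count = 8, hence Group B.

Group A, Group B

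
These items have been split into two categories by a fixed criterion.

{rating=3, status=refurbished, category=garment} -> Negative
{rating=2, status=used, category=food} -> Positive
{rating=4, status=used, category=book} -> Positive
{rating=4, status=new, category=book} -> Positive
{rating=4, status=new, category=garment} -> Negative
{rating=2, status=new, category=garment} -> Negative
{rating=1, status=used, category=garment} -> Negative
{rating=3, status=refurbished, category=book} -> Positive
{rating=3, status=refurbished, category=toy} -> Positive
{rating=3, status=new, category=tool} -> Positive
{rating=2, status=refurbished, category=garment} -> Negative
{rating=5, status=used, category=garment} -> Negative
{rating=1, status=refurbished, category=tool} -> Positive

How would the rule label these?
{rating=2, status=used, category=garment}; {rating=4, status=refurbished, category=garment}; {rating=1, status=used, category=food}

Looking at the examples, the only property every 'Positive' case has and every 'Negative' case lacks is: category is not garment.
{rating=2, status=used, category=garment}: Negative (category is garment). {rating=4, status=refurbished, category=garment}: Negative (category is garment). {rating=1, status=used, category=food}: Positive (category is food).

Negative, Negative, Positive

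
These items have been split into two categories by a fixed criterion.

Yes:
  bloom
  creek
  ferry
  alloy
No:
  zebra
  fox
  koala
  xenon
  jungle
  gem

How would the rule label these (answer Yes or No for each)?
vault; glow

No, No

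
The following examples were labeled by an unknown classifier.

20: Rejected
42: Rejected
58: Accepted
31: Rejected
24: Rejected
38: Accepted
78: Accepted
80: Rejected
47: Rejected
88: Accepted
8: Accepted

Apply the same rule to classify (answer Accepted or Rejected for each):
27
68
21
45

The simplest hypothesis consistent with all the labels is: ends in digit 8.
Rejected: 27, since last digit 7.
Accepted: 68, since last digit 8.
Rejected: 21, since last digit 1.
Rejected: 45, since last digit 5.

Rejected, Accepted, Rejected, Rejected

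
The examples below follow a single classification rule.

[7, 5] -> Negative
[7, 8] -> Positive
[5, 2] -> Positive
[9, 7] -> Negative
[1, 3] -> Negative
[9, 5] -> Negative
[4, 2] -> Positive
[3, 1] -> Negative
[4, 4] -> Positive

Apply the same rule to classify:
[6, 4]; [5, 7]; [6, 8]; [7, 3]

Positive, Negative, Positive, Negative

The rule appears to be: second is even.
[6, 4] — second 4, hence Positive. [5, 7] — second 7, hence Negative. [6, 8] — second 8, hence Positive. [7, 3] — second 3, hence Negative.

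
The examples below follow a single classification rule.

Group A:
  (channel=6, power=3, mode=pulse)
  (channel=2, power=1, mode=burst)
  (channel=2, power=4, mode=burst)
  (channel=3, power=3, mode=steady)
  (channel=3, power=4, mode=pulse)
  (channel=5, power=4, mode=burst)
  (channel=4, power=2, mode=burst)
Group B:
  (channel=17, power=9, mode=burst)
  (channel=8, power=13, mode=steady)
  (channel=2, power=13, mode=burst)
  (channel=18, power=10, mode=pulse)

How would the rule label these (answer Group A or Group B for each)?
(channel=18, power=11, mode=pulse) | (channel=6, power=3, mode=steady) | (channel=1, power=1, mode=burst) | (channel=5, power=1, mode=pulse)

Group B, Group A, Group A, Group A

Rule: power ≤ 4. This holds for each 'Group A' example and fails for each 'Group B' one.
(channel=18, power=11, mode=pulse): power = 11, fails the rule → Group B.
(channel=6, power=3, mode=steady): power = 3, checks out → Group A.
(channel=1, power=1, mode=burst): power = 1, checks out → Group A.
(channel=5, power=1, mode=pulse): power = 1, checks out → Group A.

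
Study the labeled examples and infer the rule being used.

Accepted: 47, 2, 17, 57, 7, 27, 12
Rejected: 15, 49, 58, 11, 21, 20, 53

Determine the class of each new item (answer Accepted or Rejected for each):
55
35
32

The classifier is using: ≡ 2 (mod 5).

Rejected, Rejected, Accepted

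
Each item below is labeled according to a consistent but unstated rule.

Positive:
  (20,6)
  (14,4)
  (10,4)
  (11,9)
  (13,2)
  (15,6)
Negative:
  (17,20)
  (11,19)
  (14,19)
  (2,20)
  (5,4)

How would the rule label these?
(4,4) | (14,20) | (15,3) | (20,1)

Negative, Negative, Positive, Positive

The simplest hypothesis consistent with all the labels is: first > second AND sum ≥ 14.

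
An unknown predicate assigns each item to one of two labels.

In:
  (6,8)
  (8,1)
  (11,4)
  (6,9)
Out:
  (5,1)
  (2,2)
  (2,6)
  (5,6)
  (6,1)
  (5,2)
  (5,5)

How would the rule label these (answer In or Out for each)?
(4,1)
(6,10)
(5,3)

Out, In, Out

The distinguishing property — max ≥ 8 — holds for all the 'In' cases and none of the 'Out' cases.
(4,1): Out (max 4). (6,10): In (max 10). (5,3): Out (max 5).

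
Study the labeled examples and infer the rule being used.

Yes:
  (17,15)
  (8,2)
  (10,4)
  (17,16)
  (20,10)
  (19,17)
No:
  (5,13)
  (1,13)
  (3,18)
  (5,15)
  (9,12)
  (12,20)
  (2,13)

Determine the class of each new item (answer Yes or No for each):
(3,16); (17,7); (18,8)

No, Yes, Yes

The common property of the 'Yes' items is: first > second. No 'No' item has it.
No: (3,16), since 3 < 16.
Yes: (17,7), since 17 > 7.
Yes: (18,8), since 18 > 8.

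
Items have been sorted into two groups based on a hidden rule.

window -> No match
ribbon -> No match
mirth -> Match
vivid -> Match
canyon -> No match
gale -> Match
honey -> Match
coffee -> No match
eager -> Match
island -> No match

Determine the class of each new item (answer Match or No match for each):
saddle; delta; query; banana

No match, Match, Match, No match

One predicate separates the groups cleanly: length ≤ 5.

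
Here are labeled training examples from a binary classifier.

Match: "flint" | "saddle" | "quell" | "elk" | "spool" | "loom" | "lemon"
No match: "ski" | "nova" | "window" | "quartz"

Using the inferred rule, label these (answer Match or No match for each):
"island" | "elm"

Match, Match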